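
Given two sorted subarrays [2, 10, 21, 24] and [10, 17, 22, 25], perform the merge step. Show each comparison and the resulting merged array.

Merging process:

Compare 2 vs 10: take 2 from left. Merged: [2]
Compare 10 vs 10: take 10 from left. Merged: [2, 10]
Compare 21 vs 10: take 10 from right. Merged: [2, 10, 10]
Compare 21 vs 17: take 17 from right. Merged: [2, 10, 10, 17]
Compare 21 vs 22: take 21 from left. Merged: [2, 10, 10, 17, 21]
Compare 24 vs 22: take 22 from right. Merged: [2, 10, 10, 17, 21, 22]
Compare 24 vs 25: take 24 from left. Merged: [2, 10, 10, 17, 21, 22, 24]
Append remaining from right: [25]. Merged: [2, 10, 10, 17, 21, 22, 24, 25]

Final merged array: [2, 10, 10, 17, 21, 22, 24, 25]
Total comparisons: 7

The merged array is [2, 10, 10, 17, 21, 22, 24, 25], requiring 7 comparisons. The merge step runs in O(n) time where n is the total number of elements.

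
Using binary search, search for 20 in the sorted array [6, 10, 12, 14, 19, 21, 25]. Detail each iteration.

Binary search for 20 in [6, 10, 12, 14, 19, 21, 25]:

lo=0, hi=6, mid=3, arr[mid]=14 -> 14 < 20, search right half
lo=4, hi=6, mid=5, arr[mid]=21 -> 21 > 20, search left half
lo=4, hi=4, mid=4, arr[mid]=19 -> 19 < 20, search right half
lo=5 > hi=4, target 20 not found

Binary search determines that 20 is not in the array after 3 comparisons. The search space was exhausted without finding the target.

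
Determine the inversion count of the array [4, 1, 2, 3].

Finding inversions in [4, 1, 2, 3]:

(0, 1): arr[0]=4 > arr[1]=1
(0, 2): arr[0]=4 > arr[2]=2
(0, 3): arr[0]=4 > arr[3]=3

Total inversions: 3

The array has 3 inversion(s): (0,1), (0,2), (0,3). Each pair (i,j) satisfies i < j and arr[i] > arr[j].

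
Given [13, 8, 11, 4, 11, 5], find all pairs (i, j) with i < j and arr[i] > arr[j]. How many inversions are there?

Finding inversions in [13, 8, 11, 4, 11, 5]:

(0, 1): arr[0]=13 > arr[1]=8
(0, 2): arr[0]=13 > arr[2]=11
(0, 3): arr[0]=13 > arr[3]=4
(0, 4): arr[0]=13 > arr[4]=11
(0, 5): arr[0]=13 > arr[5]=5
(1, 3): arr[1]=8 > arr[3]=4
(1, 5): arr[1]=8 > arr[5]=5
(2, 3): arr[2]=11 > arr[3]=4
(2, 5): arr[2]=11 > arr[5]=5
(4, 5): arr[4]=11 > arr[5]=5

Total inversions: 10

The array has 10 inversion(s): (0,1), (0,2), (0,3), (0,4), (0,5), (1,3), (1,5), (2,3), (2,5), (4,5). Each pair (i,j) satisfies i < j and arr[i] > arr[j].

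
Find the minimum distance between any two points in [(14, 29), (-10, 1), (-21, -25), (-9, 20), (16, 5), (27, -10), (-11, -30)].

Computing all pairwise distances among 7 points:

d((14, 29), (-10, 1)) = 36.8782
d((14, 29), (-21, -25)) = 64.3506
d((14, 29), (-9, 20)) = 24.6982
d((14, 29), (16, 5)) = 24.0832
d((14, 29), (27, -10)) = 41.1096
d((14, 29), (-11, -30)) = 64.0781
d((-10, 1), (-21, -25)) = 28.2312
d((-10, 1), (-9, 20)) = 19.0263
d((-10, 1), (16, 5)) = 26.3059
d((-10, 1), (27, -10)) = 38.6005
d((-10, 1), (-11, -30)) = 31.0161
d((-21, -25), (-9, 20)) = 46.5725
d((-21, -25), (16, 5)) = 47.634
d((-21, -25), (27, -10)) = 50.2892
d((-21, -25), (-11, -30)) = 11.1803 <-- minimum
d((-9, 20), (16, 5)) = 29.1548
d((-9, 20), (27, -10)) = 46.8615
d((-9, 20), (-11, -30)) = 50.04
d((16, 5), (27, -10)) = 18.6011
d((16, 5), (-11, -30)) = 44.2041
d((27, -10), (-11, -30)) = 42.9418

Closest pair: (-21, -25) and (-11, -30) with distance 11.1803

The closest pair is (-21, -25) and (-11, -30) with Euclidean distance 11.1803. For 7 points, brute-force pairwise comparison is shown above. For large n, the divide-and-conquer algorithm (sort by x, recurse on halves, check the dividing strip) achieves O(n log n).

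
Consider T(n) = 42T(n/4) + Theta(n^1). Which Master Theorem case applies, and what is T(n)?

Master Theorem for T(n) = 42T(n/4) + O(n^1):

a = 42, b = 4, c = 1
log_b(a) = log_4(42) = 2.6962

Case 1: c = 1 < log_4(42) = 2.6962
T(n) = O(n^(log_4 42))

For T(n) = 42T(n/4) + O(n^1): log_4(42) = 2.6962. This is Case 1 of the Master Theorem (c < log_b(a), work dominated by leaves), giving O(n^(log_4 42)).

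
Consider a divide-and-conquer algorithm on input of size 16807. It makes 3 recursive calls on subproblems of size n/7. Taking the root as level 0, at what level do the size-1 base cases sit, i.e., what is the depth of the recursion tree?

For divide and conquer with division factor 7:

Problem sizes at each level:
Level 0: 16807
Level 1: 2401
Level 2: 343
Level 3: 49
Level 4: 7
Level 5: 1

The root is level 0 and the size-1 base case is level 5 (the tree spans levels 0 through 5, i.e. 6 levels counting the root), so the depth is the number of divisions: log_7(16807) = 5

The recursion tree depth is log_7(16807) = 5. At each level, the problem size is divided by 7, so it takes 5 divisions to reduce to a base case of size 1. The algorithm makes 3 recursive calls at each level.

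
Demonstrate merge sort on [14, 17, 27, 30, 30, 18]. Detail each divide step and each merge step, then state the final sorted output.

Merge sort trace:

Split: [14, 17, 27, 30, 30, 18] -> [14, 17, 27] and [30, 30, 18]
  Split: [14, 17, 27] -> [14] and [17, 27]
    Split: [17, 27] -> [17] and [27]
    Merge: [17] + [27] -> [17, 27]
  Merge: [14] + [17, 27] -> [14, 17, 27]
  Split: [30, 30, 18] -> [30] and [30, 18]
    Split: [30, 18] -> [30] and [18]
    Merge: [30] + [18] -> [18, 30]
  Merge: [30] + [18, 30] -> [18, 30, 30]
Merge: [14, 17, 27] + [18, 30, 30] -> [14, 17, 18, 27, 30, 30]

Final sorted array: [14, 17, 18, 27, 30, 30]

The merge sort proceeds by recursively splitting the array and merging sorted halves.
After all merges, the sorted array is [14, 17, 18, 27, 30, 30].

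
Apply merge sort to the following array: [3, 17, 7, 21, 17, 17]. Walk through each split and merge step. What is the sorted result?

Merge sort trace:

Split: [3, 17, 7, 21, 17, 17] -> [3, 17, 7] and [21, 17, 17]
  Split: [3, 17, 7] -> [3] and [17, 7]
    Split: [17, 7] -> [17] and [7]
    Merge: [17] + [7] -> [7, 17]
  Merge: [3] + [7, 17] -> [3, 7, 17]
  Split: [21, 17, 17] -> [21] and [17, 17]
    Split: [17, 17] -> [17] and [17]
    Merge: [17] + [17] -> [17, 17]
  Merge: [21] + [17, 17] -> [17, 17, 21]
Merge: [3, 7, 17] + [17, 17, 21] -> [3, 7, 17, 17, 17, 21]

Final sorted array: [3, 7, 17, 17, 17, 21]

The merge sort proceeds by recursively splitting the array and merging sorted halves.
After all merges, the sorted array is [3, 7, 17, 17, 17, 21].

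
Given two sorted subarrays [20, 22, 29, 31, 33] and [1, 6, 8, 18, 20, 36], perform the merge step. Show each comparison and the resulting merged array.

Merging process:

Compare 20 vs 1: take 1 from right. Merged: [1]
Compare 20 vs 6: take 6 from right. Merged: [1, 6]
Compare 20 vs 8: take 8 from right. Merged: [1, 6, 8]
Compare 20 vs 18: take 18 from right. Merged: [1, 6, 8, 18]
Compare 20 vs 20: take 20 from left. Merged: [1, 6, 8, 18, 20]
Compare 22 vs 20: take 20 from right. Merged: [1, 6, 8, 18, 20, 20]
Compare 22 vs 36: take 22 from left. Merged: [1, 6, 8, 18, 20, 20, 22]
Compare 29 vs 36: take 29 from left. Merged: [1, 6, 8, 18, 20, 20, 22, 29]
Compare 31 vs 36: take 31 from left. Merged: [1, 6, 8, 18, 20, 20, 22, 29, 31]
Compare 33 vs 36: take 33 from left. Merged: [1, 6, 8, 18, 20, 20, 22, 29, 31, 33]
Append remaining from right: [36]. Merged: [1, 6, 8, 18, 20, 20, 22, 29, 31, 33, 36]

Final merged array: [1, 6, 8, 18, 20, 20, 22, 29, 31, 33, 36]
Total comparisons: 10

The merged array is [1, 6, 8, 18, 20, 20, 22, 29, 31, 33, 36], requiring 10 comparisons. The merge step runs in O(n) time where n is the total number of elements.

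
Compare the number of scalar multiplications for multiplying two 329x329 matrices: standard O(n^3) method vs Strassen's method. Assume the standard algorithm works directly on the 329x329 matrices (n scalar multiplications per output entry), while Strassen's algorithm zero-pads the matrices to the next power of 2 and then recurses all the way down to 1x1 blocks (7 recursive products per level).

Matrix multiplication for 329x329 matrices:

Strassen's algorithm requires power-of-2 dimensions. Pad 329x329 to 512x512 (next power of 2).

Standard algorithm: 329^3 = 35611289 multiplications
Strassen's algorithm: 7^(log2(512)) = 7^9 = 40353607 multiplications
Difference: 35611289 - 40353607 = -4742318 (Strassen uses MORE here due to padding overhead — for small or just-over-power-of-2 n, padding can outweigh the per-level savings)

Standard: 35611289 multiplications (329^3). Strassen: 40353607 multiplications (7^9, after padding to 512x512). Strassen reduces 8 recursive multiplications to 7 at each level.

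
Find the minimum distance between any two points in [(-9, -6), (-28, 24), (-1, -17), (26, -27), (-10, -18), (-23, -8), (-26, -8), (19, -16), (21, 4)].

Computing all pairwise distances among 9 points:

d((-9, -6), (-28, 24)) = 35.5106
d((-9, -6), (-1, -17)) = 13.6015
d((-9, -6), (26, -27)) = 40.8167
d((-9, -6), (-10, -18)) = 12.0416
d((-9, -6), (-23, -8)) = 14.1421
d((-9, -6), (-26, -8)) = 17.1172
d((-9, -6), (19, -16)) = 29.7321
d((-9, -6), (21, 4)) = 31.6228
d((-28, 24), (-1, -17)) = 49.0918
d((-28, 24), (26, -27)) = 74.2765
d((-28, 24), (-10, -18)) = 45.6946
d((-28, 24), (-23, -8)) = 32.3883
d((-28, 24), (-26, -8)) = 32.0624
d((-28, 24), (19, -16)) = 61.7171
d((-28, 24), (21, 4)) = 52.9245
d((-1, -17), (26, -27)) = 28.7924
d((-1, -17), (-10, -18)) = 9.0554
d((-1, -17), (-23, -8)) = 23.7697
d((-1, -17), (-26, -8)) = 26.5707
d((-1, -17), (19, -16)) = 20.025
d((-1, -17), (21, 4)) = 30.4138
d((26, -27), (-10, -18)) = 37.108
d((26, -27), (-23, -8)) = 52.5547
d((26, -27), (-26, -8)) = 55.3624
d((26, -27), (19, -16)) = 13.0384
d((26, -27), (21, 4)) = 31.4006
d((-10, -18), (-23, -8)) = 16.4012
d((-10, -18), (-26, -8)) = 18.868
d((-10, -18), (19, -16)) = 29.0689
d((-10, -18), (21, 4)) = 38.0132
d((-23, -8), (-26, -8)) = 3.0 <-- minimum
d((-23, -8), (19, -16)) = 42.7551
d((-23, -8), (21, 4)) = 45.607
d((-26, -8), (19, -16)) = 45.7056
d((-26, -8), (21, 4)) = 48.5077
d((19, -16), (21, 4)) = 20.0998

Closest pair: (-23, -8) and (-26, -8) with distance 3.0

The closest pair is (-23, -8) and (-26, -8) with Euclidean distance 3.0. For 9 points, brute-force pairwise comparison is shown above. For large n, the divide-and-conquer algorithm (sort by x, recurse on halves, check the dividing strip) achieves O(n log n).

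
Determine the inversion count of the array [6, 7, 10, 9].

Finding inversions in [6, 7, 10, 9]:

(2, 3): arr[2]=10 > arr[3]=9

Total inversions: 1

The array has 1 inversion(s): (2,3). Each pair (i,j) satisfies i < j and arr[i] > arr[j].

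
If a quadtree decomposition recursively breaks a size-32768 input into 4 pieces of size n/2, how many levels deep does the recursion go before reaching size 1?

For divide and conquer with division factor 2:

Problem sizes at each level:
Level 0: 32768
Level 1: 16384
Level 2: 8192
Level 3: 4096
Level 4: 2048
Level 5: 1024
Level 6: 512
Level 7: 256
Level 8: 128
Level 9: 64
Level 10: 32
Level 11: 16
Level 12: 8
Level 13: 4
Level 14: 2
Level 15: 1

The root is level 0 and the size-1 base case is level 15 (the tree spans levels 0 through 15, i.e. 16 levels counting the root), so the depth is the number of divisions: log_2(32768) = 15

The recursion tree depth is log_2(32768) = 15. At each level, the problem size is divided by 2, so it takes 15 divisions to reduce to a base case of size 1. The algorithm makes 4 recursive calls at each level.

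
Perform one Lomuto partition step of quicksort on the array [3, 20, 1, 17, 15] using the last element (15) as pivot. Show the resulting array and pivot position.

Lomuto partition with pivot = 15:

Initial array: [3, 20, 1, 17, 15]

arr[0]=3 <= 15: swap with position 0, array becomes [3, 20, 1, 17, 15]
arr[1]=20 > 15: no swap
arr[2]=1 <= 15: swap with position 1, array becomes [3, 1, 20, 17, 15]
arr[3]=17 > 15: no swap

Place pivot at position 2: [3, 1, 15, 17, 20]
Pivot position: 2

After partitioning with pivot 15, the array becomes [3, 1, 15, 17, 20]. The pivot is placed at index 2. All elements to the left of the pivot are <= 15, and all elements to the right are > 15.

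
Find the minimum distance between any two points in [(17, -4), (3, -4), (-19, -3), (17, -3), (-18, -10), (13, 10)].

Computing all pairwise distances among 6 points:

d((17, -4), (3, -4)) = 14.0
d((17, -4), (-19, -3)) = 36.0139
d((17, -4), (17, -3)) = 1.0 <-- minimum
d((17, -4), (-18, -10)) = 35.5106
d((17, -4), (13, 10)) = 14.5602
d((3, -4), (-19, -3)) = 22.0227
d((3, -4), (17, -3)) = 14.0357
d((3, -4), (-18, -10)) = 21.8403
d((3, -4), (13, 10)) = 17.2047
d((-19, -3), (17, -3)) = 36.0
d((-19, -3), (-18, -10)) = 7.0711
d((-19, -3), (13, 10)) = 34.5398
d((17, -3), (-18, -10)) = 35.6931
d((17, -3), (13, 10)) = 13.6015
d((-18, -10), (13, 10)) = 36.8917

Closest pair: (17, -4) and (17, -3) with distance 1.0

The closest pair is (17, -4) and (17, -3) with Euclidean distance 1.0. For 6 points, brute-force pairwise comparison is shown above. For large n, the divide-and-conquer algorithm (sort by x, recurse on halves, check the dividing strip) achieves O(n log n).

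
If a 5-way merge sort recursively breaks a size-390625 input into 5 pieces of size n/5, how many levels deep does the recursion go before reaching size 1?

For divide and conquer with division factor 5:

Problem sizes at each level:
Level 0: 390625
Level 1: 78125
Level 2: 15625
Level 3: 3125
Level 4: 625
Level 5: 125
Level 6: 25
Level 7: 5
Level 8: 1

The root is level 0 and the size-1 base case is level 8 (the tree spans levels 0 through 8, i.e. 9 levels counting the root), so the depth is the number of divisions: log_5(390625) = 8

The recursion tree depth is log_5(390625) = 8. At each level, the problem size is divided by 5, so it takes 8 divisions to reduce to a base case of size 1. The algorithm makes 5 recursive calls at each level.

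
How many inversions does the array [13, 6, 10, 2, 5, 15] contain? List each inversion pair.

Finding inversions in [13, 6, 10, 2, 5, 15]:

(0, 1): arr[0]=13 > arr[1]=6
(0, 2): arr[0]=13 > arr[2]=10
(0, 3): arr[0]=13 > arr[3]=2
(0, 4): arr[0]=13 > arr[4]=5
(1, 3): arr[1]=6 > arr[3]=2
(1, 4): arr[1]=6 > arr[4]=5
(2, 3): arr[2]=10 > arr[3]=2
(2, 4): arr[2]=10 > arr[4]=5

Total inversions: 8

The array has 8 inversion(s): (0,1), (0,2), (0,3), (0,4), (1,3), (1,4), (2,3), (2,4). Each pair (i,j) satisfies i < j and arr[i] > arr[j].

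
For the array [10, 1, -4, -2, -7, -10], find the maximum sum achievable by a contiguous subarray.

Using Kadane's algorithm on [10, 1, -4, -2, -7, -10]:

Scanning through the array:
Position 1 (value 1): max_ending_here = 11, max_so_far = 11
Position 2 (value -4): max_ending_here = 7, max_so_far = 11
Position 3 (value -2): max_ending_here = 5, max_so_far = 11
Position 4 (value -7): max_ending_here = -2, max_so_far = 11
Position 5 (value -10): max_ending_here = -10, max_so_far = 11

Maximum subarray: [10, 1]
Maximum sum: 11

The maximum subarray is [10, 1] with sum 11. This subarray runs from index 0 to index 1.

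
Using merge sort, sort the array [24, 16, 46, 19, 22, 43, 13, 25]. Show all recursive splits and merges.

Merge sort trace:

Split: [24, 16, 46, 19, 22, 43, 13, 25] -> [24, 16, 46, 19] and [22, 43, 13, 25]
  Split: [24, 16, 46, 19] -> [24, 16] and [46, 19]
    Split: [24, 16] -> [24] and [16]
    Merge: [24] + [16] -> [16, 24]
    Split: [46, 19] -> [46] and [19]
    Merge: [46] + [19] -> [19, 46]
  Merge: [16, 24] + [19, 46] -> [16, 19, 24, 46]
  Split: [22, 43, 13, 25] -> [22, 43] and [13, 25]
    Split: [22, 43] -> [22] and [43]
    Merge: [22] + [43] -> [22, 43]
    Split: [13, 25] -> [13] and [25]
    Merge: [13] + [25] -> [13, 25]
  Merge: [22, 43] + [13, 25] -> [13, 22, 25, 43]
Merge: [16, 19, 24, 46] + [13, 22, 25, 43] -> [13, 16, 19, 22, 24, 25, 43, 46]

Final sorted array: [13, 16, 19, 22, 24, 25, 43, 46]

The merge sort proceeds by recursively splitting the array and merging sorted halves.
After all merges, the sorted array is [13, 16, 19, 22, 24, 25, 43, 46].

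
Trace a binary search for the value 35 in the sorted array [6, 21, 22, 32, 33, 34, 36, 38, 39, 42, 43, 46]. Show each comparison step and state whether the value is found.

Binary search for 35 in [6, 21, 22, 32, 33, 34, 36, 38, 39, 42, 43, 46]:

lo=0, hi=11, mid=5, arr[mid]=34 -> 34 < 35, search right half
lo=6, hi=11, mid=8, arr[mid]=39 -> 39 > 35, search left half
lo=6, hi=7, mid=6, arr[mid]=36 -> 36 > 35, search left half
lo=6 > hi=5, target 35 not found

Binary search determines that 35 is not in the array after 3 comparisons. The search space was exhausted without finding the target.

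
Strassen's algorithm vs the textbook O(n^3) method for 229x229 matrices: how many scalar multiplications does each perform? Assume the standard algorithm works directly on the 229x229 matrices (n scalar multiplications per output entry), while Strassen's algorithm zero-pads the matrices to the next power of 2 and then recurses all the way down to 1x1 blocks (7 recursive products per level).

Matrix multiplication for 229x229 matrices:

Strassen's algorithm requires power-of-2 dimensions. Pad 229x229 to 256x256 (next power of 2).

Standard algorithm: 229^3 = 12008989 multiplications
Strassen's algorithm: 7^(log2(256)) = 7^8 = 5764801 multiplications
Savings: 12008989 - 5764801 = 6244188 multiplications

Standard: 12008989 multiplications (229^3). Strassen: 5764801 multiplications (7^8, after padding to 256x256). Strassen reduces 8 recursive multiplications to 7 at each level.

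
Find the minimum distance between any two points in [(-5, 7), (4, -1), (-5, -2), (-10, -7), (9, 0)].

Computing all pairwise distances among 5 points:

d((-5, 7), (4, -1)) = 12.0416
d((-5, 7), (-5, -2)) = 9.0
d((-5, 7), (-10, -7)) = 14.8661
d((-5, 7), (9, 0)) = 15.6525
d((4, -1), (-5, -2)) = 9.0554
d((4, -1), (-10, -7)) = 15.2315
d((4, -1), (9, 0)) = 5.099 <-- minimum
d((-5, -2), (-10, -7)) = 7.0711
d((-5, -2), (9, 0)) = 14.1421
d((-10, -7), (9, 0)) = 20.2485

Closest pair: (4, -1) and (9, 0) with distance 5.099

The closest pair is (4, -1) and (9, 0) with Euclidean distance 5.099. For 5 points, brute-force pairwise comparison is shown above. For large n, the divide-and-conquer algorithm (sort by x, recurse on halves, check the dividing strip) achieves O(n log n).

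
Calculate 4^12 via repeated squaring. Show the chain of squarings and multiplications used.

Computing 4^12 by squaring (build up from 4^1; each line after the first costs one multiplication):

4^1 = 4
4^2 = (4^1)^2 = 4^2 = 16
4^3 = 4 * 4^2 = 4 * 16 = 64
4^6 = (4^3)^2 = 64^2 = 4096
4^12 = (4^6)^2 = 4096^2 = 16777216

Result: 16777216
Multiplications needed: 4 (4 lines after 4^1)

4^12 = 16777216. Using exponentiation by squaring, this requires 4 multiplications. The key idea: if the exponent is even, square the half-power; if odd, multiply by the base once.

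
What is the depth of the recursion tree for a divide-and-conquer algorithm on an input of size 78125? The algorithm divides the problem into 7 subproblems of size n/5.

For divide and conquer with division factor 5:

Problem sizes at each level:
Level 0: 78125
Level 1: 15625
Level 2: 3125
Level 3: 625
Level 4: 125
Level 5: 25
Level 6: 5
Level 7: 1

The root is level 0 and the size-1 base case is level 7 (the tree spans levels 0 through 7, i.e. 8 levels counting the root), so the depth is the number of divisions: log_5(78125) = 7

The recursion tree depth is log_5(78125) = 7. At each level, the problem size is divided by 5, so it takes 7 divisions to reduce to a base case of size 1. The algorithm makes 7 recursive calls at each level.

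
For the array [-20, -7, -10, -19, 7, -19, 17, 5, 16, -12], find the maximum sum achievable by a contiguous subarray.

Using Kadane's algorithm on [-20, -7, -10, -19, 7, -19, 17, 5, 16, -12]:

Scanning through the array:
Position 1 (value -7): max_ending_here = -7, max_so_far = -7
Position 2 (value -10): max_ending_here = -10, max_so_far = -7
Position 3 (value -19): max_ending_here = -19, max_so_far = -7
Position 4 (value 7): max_ending_here = 7, max_so_far = 7
Position 5 (value -19): max_ending_here = -12, max_so_far = 7
Position 6 (value 17): max_ending_here = 17, max_so_far = 17
Position 7 (value 5): max_ending_here = 22, max_so_far = 22
Position 8 (value 16): max_ending_here = 38, max_so_far = 38
Position 9 (value -12): max_ending_here = 26, max_so_far = 38

Maximum subarray: [17, 5, 16]
Maximum sum: 38

The maximum subarray is [17, 5, 16] with sum 38. This subarray runs from index 6 to index 8.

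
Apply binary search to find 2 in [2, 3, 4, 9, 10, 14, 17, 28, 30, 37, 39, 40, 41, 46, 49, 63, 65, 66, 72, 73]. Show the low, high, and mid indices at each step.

Binary search for 2 in [2, 3, 4, 9, 10, 14, 17, 28, 30, 37, 39, 40, 41, 46, 49, 63, 65, 66, 72, 73]:

lo=0, hi=19, mid=9, arr[mid]=37 -> 37 > 2, search left half
lo=0, hi=8, mid=4, arr[mid]=10 -> 10 > 2, search left half
lo=0, hi=3, mid=1, arr[mid]=3 -> 3 > 2, search left half
lo=0, hi=0, mid=0, arr[mid]=2 -> Found target at index 0!

Binary search finds 2 at index 0 after 4 comparisons. The search repeatedly halves the search space by comparing with the middle element.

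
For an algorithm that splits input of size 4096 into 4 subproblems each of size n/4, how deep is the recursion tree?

For divide and conquer with division factor 4:

Problem sizes at each level:
Level 0: 4096
Level 1: 1024
Level 2: 256
Level 3: 64
Level 4: 16
Level 5: 4
Level 6: 1

The root is level 0 and the size-1 base case is level 6 (the tree spans levels 0 through 6, i.e. 7 levels counting the root), so the depth is the number of divisions: log_4(4096) = 6

The recursion tree depth is log_4(4096) = 6. At each level, the problem size is divided by 4, so it takes 6 divisions to reduce to a base case of size 1. The algorithm makes 4 recursive calls at each level.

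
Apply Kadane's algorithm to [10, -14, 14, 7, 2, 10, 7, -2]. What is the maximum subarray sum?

Using Kadane's algorithm on [10, -14, 14, 7, 2, 10, 7, -2]:

Scanning through the array:
Position 1 (value -14): max_ending_here = -4, max_so_far = 10
Position 2 (value 14): max_ending_here = 14, max_so_far = 14
Position 3 (value 7): max_ending_here = 21, max_so_far = 21
Position 4 (value 2): max_ending_here = 23, max_so_far = 23
Position 5 (value 10): max_ending_here = 33, max_so_far = 33
Position 6 (value 7): max_ending_here = 40, max_so_far = 40
Position 7 (value -2): max_ending_here = 38, max_so_far = 40

Maximum subarray: [14, 7, 2, 10, 7]
Maximum sum: 40

The maximum subarray is [14, 7, 2, 10, 7] with sum 40. This subarray runs from index 2 to index 6.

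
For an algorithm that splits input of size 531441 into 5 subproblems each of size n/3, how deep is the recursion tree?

For divide and conquer with division factor 3:

Problem sizes at each level:
Level 0: 531441
Level 1: 177147
Level 2: 59049
Level 3: 19683
Level 4: 6561
Level 5: 2187
Level 6: 729
Level 7: 243
Level 8: 81
Level 9: 27
Level 10: 9
Level 11: 3
Level 12: 1

The root is level 0 and the size-1 base case is level 12 (the tree spans levels 0 through 12, i.e. 13 levels counting the root), so the depth is the number of divisions: log_3(531441) = 12

The recursion tree depth is log_3(531441) = 12. At each level, the problem size is divided by 3, so it takes 12 divisions to reduce to a base case of size 1. The algorithm makes 5 recursive calls at each level.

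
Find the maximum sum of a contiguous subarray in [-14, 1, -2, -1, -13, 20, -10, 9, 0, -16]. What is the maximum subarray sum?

Using Kadane's algorithm on [-14, 1, -2, -1, -13, 20, -10, 9, 0, -16]:

Scanning through the array:
Position 1 (value 1): max_ending_here = 1, max_so_far = 1
Position 2 (value -2): max_ending_here = -1, max_so_far = 1
Position 3 (value -1): max_ending_here = -1, max_so_far = 1
Position 4 (value -13): max_ending_here = -13, max_so_far = 1
Position 5 (value 20): max_ending_here = 20, max_so_far = 20
Position 6 (value -10): max_ending_here = 10, max_so_far = 20
Position 7 (value 9): max_ending_here = 19, max_so_far = 20
Position 8 (value 0): max_ending_here = 19, max_so_far = 20
Position 9 (value -16): max_ending_here = 3, max_so_far = 20

Maximum subarray: [20]
Maximum sum: 20

The maximum subarray is [20] with sum 20. This subarray runs from index 5 to index 5.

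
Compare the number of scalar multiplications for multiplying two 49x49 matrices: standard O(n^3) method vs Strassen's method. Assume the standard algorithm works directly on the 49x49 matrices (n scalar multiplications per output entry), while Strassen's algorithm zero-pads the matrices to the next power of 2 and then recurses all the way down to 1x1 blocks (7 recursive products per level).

Matrix multiplication for 49x49 matrices:

Strassen's algorithm requires power-of-2 dimensions. Pad 49x49 to 64x64 (next power of 2).

Standard algorithm: 49^3 = 117649 multiplications
Strassen's algorithm: 7^(log2(64)) = 7^6 = 117649 multiplications
Savings: 117649 - 117649 = 0 multiplications

Standard: 117649 multiplications (49^3). Strassen: 117649 multiplications (7^6, after padding to 64x64). Strassen reduces 8 recursive multiplications to 7 at each level.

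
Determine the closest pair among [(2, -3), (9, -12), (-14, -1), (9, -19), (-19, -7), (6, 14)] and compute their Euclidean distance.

Computing all pairwise distances among 6 points:

d((2, -3), (9, -12)) = 11.4018
d((2, -3), (-14, -1)) = 16.1245
d((2, -3), (9, -19)) = 17.4642
d((2, -3), (-19, -7)) = 21.3776
d((2, -3), (6, 14)) = 17.4642
d((9, -12), (-14, -1)) = 25.4951
d((9, -12), (9, -19)) = 7.0 <-- minimum
d((9, -12), (-19, -7)) = 28.4429
d((9, -12), (6, 14)) = 26.1725
d((-14, -1), (9, -19)) = 29.2062
d((-14, -1), (-19, -7)) = 7.8102
d((-14, -1), (6, 14)) = 25.0
d((9, -19), (-19, -7)) = 30.4631
d((9, -19), (6, 14)) = 33.1361
d((-19, -7), (6, 14)) = 32.6497

Closest pair: (9, -12) and (9, -19) with distance 7.0

The closest pair is (9, -12) and (9, -19) with Euclidean distance 7.0. For 6 points, brute-force pairwise comparison is shown above. For large n, the divide-and-conquer algorithm (sort by x, recurse on halves, check the dividing strip) achieves O(n log n).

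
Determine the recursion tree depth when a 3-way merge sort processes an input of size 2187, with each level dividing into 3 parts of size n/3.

For divide and conquer with division factor 3:

Problem sizes at each level:
Level 0: 2187
Level 1: 729
Level 2: 243
Level 3: 81
Level 4: 27
Level 5: 9
Level 6: 3
Level 7: 1

The root is level 0 and the size-1 base case is level 7 (the tree spans levels 0 through 7, i.e. 8 levels counting the root), so the depth is the number of divisions: log_3(2187) = 7

The recursion tree depth is log_3(2187) = 7. At each level, the problem size is divided by 3, so it takes 7 divisions to reduce to a base case of size 1. The algorithm makes 3 recursive calls at each level.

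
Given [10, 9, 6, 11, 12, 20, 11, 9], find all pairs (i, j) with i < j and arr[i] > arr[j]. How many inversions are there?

Finding inversions in [10, 9, 6, 11, 12, 20, 11, 9]:

(0, 1): arr[0]=10 > arr[1]=9
(0, 2): arr[0]=10 > arr[2]=6
(0, 7): arr[0]=10 > arr[7]=9
(1, 2): arr[1]=9 > arr[2]=6
(3, 7): arr[3]=11 > arr[7]=9
(4, 6): arr[4]=12 > arr[6]=11
(4, 7): arr[4]=12 > arr[7]=9
(5, 6): arr[5]=20 > arr[6]=11
(5, 7): arr[5]=20 > arr[7]=9
(6, 7): arr[6]=11 > arr[7]=9

Total inversions: 10

The array has 10 inversion(s): (0,1), (0,2), (0,7), (1,2), (3,7), (4,6), (4,7), (5,6), (5,7), (6,7). Each pair (i,j) satisfies i < j and arr[i] > arr[j].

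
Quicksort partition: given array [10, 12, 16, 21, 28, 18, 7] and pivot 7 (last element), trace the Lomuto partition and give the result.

Lomuto partition with pivot = 7:

Initial array: [10, 12, 16, 21, 28, 18, 7]

arr[0]=10 > 7: no swap
arr[1]=12 > 7: no swap
arr[2]=16 > 7: no swap
arr[3]=21 > 7: no swap
arr[4]=28 > 7: no swap
arr[5]=18 > 7: no swap

Place pivot at position 0: [7, 12, 16, 21, 28, 18, 10]
Pivot position: 0

After partitioning with pivot 7, the array becomes [7, 12, 16, 21, 28, 18, 10]. The pivot is placed at index 0. All elements to the left of the pivot are <= 7, and all elements to the right are > 7.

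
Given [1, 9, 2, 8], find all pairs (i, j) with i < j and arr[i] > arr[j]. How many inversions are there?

Finding inversions in [1, 9, 2, 8]:

(1, 2): arr[1]=9 > arr[2]=2
(1, 3): arr[1]=9 > arr[3]=8

Total inversions: 2

The array has 2 inversion(s): (1,2), (1,3). Each pair (i,j) satisfies i < j and arr[i] > arr[j].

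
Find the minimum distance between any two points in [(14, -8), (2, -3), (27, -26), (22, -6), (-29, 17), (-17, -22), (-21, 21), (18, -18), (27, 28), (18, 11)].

Computing all pairwise distances among 10 points:

d((14, -8), (2, -3)) = 13.0
d((14, -8), (27, -26)) = 22.2036
d((14, -8), (22, -6)) = 8.2462 <-- minimum
d((14, -8), (-29, 17)) = 49.7393
d((14, -8), (-17, -22)) = 34.0147
d((14, -8), (-21, 21)) = 45.4533
d((14, -8), (18, -18)) = 10.7703
d((14, -8), (27, 28)) = 38.2753
d((14, -8), (18, 11)) = 19.4165
d((2, -3), (27, -26)) = 33.9706
d((2, -3), (22, -6)) = 20.2237
d((2, -3), (-29, 17)) = 36.8917
d((2, -3), (-17, -22)) = 26.8701
d((2, -3), (-21, 21)) = 33.2415
d((2, -3), (18, -18)) = 21.9317
d((2, -3), (27, 28)) = 39.8246
d((2, -3), (18, 11)) = 21.2603
d((27, -26), (22, -6)) = 20.6155
d((27, -26), (-29, 17)) = 70.6045
d((27, -26), (-17, -22)) = 44.1814
d((27, -26), (-21, 21)) = 67.1789
d((27, -26), (18, -18)) = 12.0416
d((27, -26), (27, 28)) = 54.0
d((27, -26), (18, 11)) = 38.0789
d((22, -6), (-29, 17)) = 55.9464
d((22, -6), (-17, -22)) = 42.1545
d((22, -6), (-21, 21)) = 50.774
d((22, -6), (18, -18)) = 12.6491
d((22, -6), (27, 28)) = 34.3657
d((22, -6), (18, 11)) = 17.4642
d((-29, 17), (-17, -22)) = 40.8044
d((-29, 17), (-21, 21)) = 8.9443
d((-29, 17), (18, -18)) = 58.6003
d((-29, 17), (27, 28)) = 57.0701
d((-29, 17), (18, 11)) = 47.3814
d((-17, -22), (-21, 21)) = 43.1856
d((-17, -22), (18, -18)) = 35.2278
d((-17, -22), (27, 28)) = 66.6033
d((-17, -22), (18, 11)) = 48.1041
d((-21, 21), (18, -18)) = 55.1543
d((-21, 21), (27, 28)) = 48.5077
d((-21, 21), (18, 11)) = 40.2616
d((18, -18), (27, 28)) = 46.8722
d((18, -18), (18, 11)) = 29.0
d((27, 28), (18, 11)) = 19.2354

Closest pair: (14, -8) and (22, -6) with distance 8.2462

The closest pair is (14, -8) and (22, -6) with Euclidean distance 8.2462. For 10 points, brute-force pairwise comparison is shown above. For large n, the divide-and-conquer algorithm (sort by x, recurse on halves, check the dividing strip) achieves O(n log n).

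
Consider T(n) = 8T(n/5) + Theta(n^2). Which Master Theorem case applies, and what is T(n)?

Master Theorem for T(n) = 8T(n/5) + O(n^2):

a = 8, b = 5, c = 2
log_b(a) = log_5(8) = 1.2920

Case 3: c = 2 > log_5(8) = 1.2920
T(n) = O(n^2) = O(n^2)

For T(n) = 8T(n/5) + O(n^2): log_5(8) = 1.2920. This is Case 3 of the Master Theorem (c > log_b(a), work dominated by root), giving O(n^2).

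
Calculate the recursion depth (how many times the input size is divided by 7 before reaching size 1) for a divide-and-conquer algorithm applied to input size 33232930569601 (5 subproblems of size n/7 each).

For divide and conquer with division factor 7:

Problem sizes at each level:
Level 0: 33232930569601
Level 1: 4747561509943
Level 2: 678223072849
Level 3: 96889010407
Level 4: 13841287201
Level 5: 1977326743
Level 6: 282475249
Level 7: 40353607
Level 8: 5764801
Level 9: 823543
Level 10: 117649
Level 11: 16807
Level 12: 2401
Level 13: 343
Level 14: 49
Level 15: 7
Level 16: 1

The root is level 0 and the size-1 base case is level 16 (the tree spans levels 0 through 16, i.e. 17 levels counting the root), so the depth is the number of divisions: log_7(33232930569601) = 16

The recursion tree depth is log_7(33232930569601) = 16. At each level, the problem size is divided by 7, so it takes 16 divisions to reduce to a base case of size 1. The algorithm makes 5 recursive calls at each level.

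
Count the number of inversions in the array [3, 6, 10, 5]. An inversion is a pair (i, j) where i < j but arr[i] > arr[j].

Finding inversions in [3, 6, 10, 5]:

(1, 3): arr[1]=6 > arr[3]=5
(2, 3): arr[2]=10 > arr[3]=5

Total inversions: 2

The array has 2 inversion(s): (1,3), (2,3). Each pair (i,j) satisfies i < j and arr[i] > arr[j].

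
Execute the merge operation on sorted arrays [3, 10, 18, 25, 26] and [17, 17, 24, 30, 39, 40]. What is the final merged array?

Merging process:

Compare 3 vs 17: take 3 from left. Merged: [3]
Compare 10 vs 17: take 10 from left. Merged: [3, 10]
Compare 18 vs 17: take 17 from right. Merged: [3, 10, 17]
Compare 18 vs 17: take 17 from right. Merged: [3, 10, 17, 17]
Compare 18 vs 24: take 18 from left. Merged: [3, 10, 17, 17, 18]
Compare 25 vs 24: take 24 from right. Merged: [3, 10, 17, 17, 18, 24]
Compare 25 vs 30: take 25 from left. Merged: [3, 10, 17, 17, 18, 24, 25]
Compare 26 vs 30: take 26 from left. Merged: [3, 10, 17, 17, 18, 24, 25, 26]
Append remaining from right: [30, 39, 40]. Merged: [3, 10, 17, 17, 18, 24, 25, 26, 30, 39, 40]

Final merged array: [3, 10, 17, 17, 18, 24, 25, 26, 30, 39, 40]
Total comparisons: 8

The merged array is [3, 10, 17, 17, 18, 24, 25, 26, 30, 39, 40], requiring 8 comparisons. The merge step runs in O(n) time where n is the total number of elements.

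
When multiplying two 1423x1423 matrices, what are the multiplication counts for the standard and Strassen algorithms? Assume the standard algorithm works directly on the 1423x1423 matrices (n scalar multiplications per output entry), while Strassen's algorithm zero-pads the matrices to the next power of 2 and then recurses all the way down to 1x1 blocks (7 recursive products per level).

Matrix multiplication for 1423x1423 matrices:

Strassen's algorithm requires power-of-2 dimensions. Pad 1423x1423 to 2048x2048 (next power of 2).

Standard algorithm: 1423^3 = 2881473967 multiplications
Strassen's algorithm: 7^(log2(2048)) = 7^11 = 1977326743 multiplications
Savings: 2881473967 - 1977326743 = 904147224 multiplications

Standard: 2881473967 multiplications (1423^3). Strassen: 1977326743 multiplications (7^11, after padding to 2048x2048). Strassen reduces 8 recursive multiplications to 7 at each level.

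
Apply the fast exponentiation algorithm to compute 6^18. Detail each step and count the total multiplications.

Computing 6^18 by squaring (build up from 6^1; each line after the first costs one multiplication):

6^1 = 6
6^2 = (6^1)^2 = 6^2 = 36
6^4 = (6^2)^2 = 36^2 = 1296
6^8 = (6^4)^2 = 1296^2 = 1679616
6^9 = 6 * 6^8 = 6 * 1679616 = 10077696
6^18 = (6^9)^2 = 10077696^2 = 101559956668416

Result: 101559956668416
Multiplications needed: 5 (5 lines after 6^1)

6^18 = 101559956668416. Using exponentiation by squaring, this requires 5 multiplications. The key idea: if the exponent is even, square the half-power; if odd, multiply by the base once.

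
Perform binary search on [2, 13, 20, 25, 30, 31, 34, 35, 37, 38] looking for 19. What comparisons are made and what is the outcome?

Binary search for 19 in [2, 13, 20, 25, 30, 31, 34, 35, 37, 38]:

lo=0, hi=9, mid=4, arr[mid]=30 -> 30 > 19, search left half
lo=0, hi=3, mid=1, arr[mid]=13 -> 13 < 19, search right half
lo=2, hi=3, mid=2, arr[mid]=20 -> 20 > 19, search left half
lo=2 > hi=1, target 19 not found

Binary search determines that 19 is not in the array after 3 comparisons. The search space was exhausted without finding the target.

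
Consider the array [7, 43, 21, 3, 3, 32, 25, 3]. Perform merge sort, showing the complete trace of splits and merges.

Merge sort trace:

Split: [7, 43, 21, 3, 3, 32, 25, 3] -> [7, 43, 21, 3] and [3, 32, 25, 3]
  Split: [7, 43, 21, 3] -> [7, 43] and [21, 3]
    Split: [7, 43] -> [7] and [43]
    Merge: [7] + [43] -> [7, 43]
    Split: [21, 3] -> [21] and [3]
    Merge: [21] + [3] -> [3, 21]
  Merge: [7, 43] + [3, 21] -> [3, 7, 21, 43]
  Split: [3, 32, 25, 3] -> [3, 32] and [25, 3]
    Split: [3, 32] -> [3] and [32]
    Merge: [3] + [32] -> [3, 32]
    Split: [25, 3] -> [25] and [3]
    Merge: [25] + [3] -> [3, 25]
  Merge: [3, 32] + [3, 25] -> [3, 3, 25, 32]
Merge: [3, 7, 21, 43] + [3, 3, 25, 32] -> [3, 3, 3, 7, 21, 25, 32, 43]

Final sorted array: [3, 3, 3, 7, 21, 25, 32, 43]

The merge sort proceeds by recursively splitting the array and merging sorted halves.
After all merges, the sorted array is [3, 3, 3, 7, 21, 25, 32, 43].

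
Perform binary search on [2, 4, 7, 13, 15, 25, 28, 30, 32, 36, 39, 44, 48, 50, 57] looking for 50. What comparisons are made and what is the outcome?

Binary search for 50 in [2, 4, 7, 13, 15, 25, 28, 30, 32, 36, 39, 44, 48, 50, 57]:

lo=0, hi=14, mid=7, arr[mid]=30 -> 30 < 50, search right half
lo=8, hi=14, mid=11, arr[mid]=44 -> 44 < 50, search right half
lo=12, hi=14, mid=13, arr[mid]=50 -> Found target at index 13!

Binary search finds 50 at index 13 after 3 comparisons. The search repeatedly halves the search space by comparing with the middle element.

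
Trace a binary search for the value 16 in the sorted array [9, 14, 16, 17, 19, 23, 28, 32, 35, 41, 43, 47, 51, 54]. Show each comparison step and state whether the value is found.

Binary search for 16 in [9, 14, 16, 17, 19, 23, 28, 32, 35, 41, 43, 47, 51, 54]:

lo=0, hi=13, mid=6, arr[mid]=28 -> 28 > 16, search left half
lo=0, hi=5, mid=2, arr[mid]=16 -> Found target at index 2!

Binary search finds 16 at index 2 after 2 comparisons. The search repeatedly halves the search space by comparing with the middle element.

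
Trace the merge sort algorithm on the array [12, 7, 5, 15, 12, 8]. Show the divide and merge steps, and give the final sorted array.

Merge sort trace:

Split: [12, 7, 5, 15, 12, 8] -> [12, 7, 5] and [15, 12, 8]
  Split: [12, 7, 5] -> [12] and [7, 5]
    Split: [7, 5] -> [7] and [5]
    Merge: [7] + [5] -> [5, 7]
  Merge: [12] + [5, 7] -> [5, 7, 12]
  Split: [15, 12, 8] -> [15] and [12, 8]
    Split: [12, 8] -> [12] and [8]
    Merge: [12] + [8] -> [8, 12]
  Merge: [15] + [8, 12] -> [8, 12, 15]
Merge: [5, 7, 12] + [8, 12, 15] -> [5, 7, 8, 12, 12, 15]

Final sorted array: [5, 7, 8, 12, 12, 15]

The merge sort proceeds by recursively splitting the array and merging sorted halves.
After all merges, the sorted array is [5, 7, 8, 12, 12, 15].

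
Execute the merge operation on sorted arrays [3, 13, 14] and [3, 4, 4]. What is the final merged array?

Merging process:

Compare 3 vs 3: take 3 from left. Merged: [3]
Compare 13 vs 3: take 3 from right. Merged: [3, 3]
Compare 13 vs 4: take 4 from right. Merged: [3, 3, 4]
Compare 13 vs 4: take 4 from right. Merged: [3, 3, 4, 4]
Append remaining from left: [13, 14]. Merged: [3, 3, 4, 4, 13, 14]

Final merged array: [3, 3, 4, 4, 13, 14]
Total comparisons: 4

The merged array is [3, 3, 4, 4, 13, 14], requiring 4 comparisons. The merge step runs in O(n) time where n is the total number of elements.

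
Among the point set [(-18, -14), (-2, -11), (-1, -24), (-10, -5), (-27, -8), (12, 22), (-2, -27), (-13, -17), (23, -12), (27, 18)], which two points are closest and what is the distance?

Computing all pairwise distances among 10 points:

d((-18, -14), (-2, -11)) = 16.2788
d((-18, -14), (-1, -24)) = 19.7231
d((-18, -14), (-10, -5)) = 12.0416
d((-18, -14), (-27, -8)) = 10.8167
d((-18, -14), (12, 22)) = 46.8615
d((-18, -14), (-2, -27)) = 20.6155
d((-18, -14), (-13, -17)) = 5.831
d((-18, -14), (23, -12)) = 41.0488
d((-18, -14), (27, 18)) = 55.2178
d((-2, -11), (-1, -24)) = 13.0384
d((-2, -11), (-10, -5)) = 10.0
d((-2, -11), (-27, -8)) = 25.1794
d((-2, -11), (12, 22)) = 35.8469
d((-2, -11), (-2, -27)) = 16.0
d((-2, -11), (-13, -17)) = 12.53
d((-2, -11), (23, -12)) = 25.02
d((-2, -11), (27, 18)) = 41.0122
d((-1, -24), (-10, -5)) = 21.0238
d((-1, -24), (-27, -8)) = 30.5287
d((-1, -24), (12, 22)) = 47.8017
d((-1, -24), (-2, -27)) = 3.1623 <-- minimum
d((-1, -24), (-13, -17)) = 13.8924
d((-1, -24), (23, -12)) = 26.8328
d((-1, -24), (27, 18)) = 50.4777
d((-10, -5), (-27, -8)) = 17.2627
d((-10, -5), (12, 22)) = 34.8281
d((-10, -5), (-2, -27)) = 23.4094
d((-10, -5), (-13, -17)) = 12.3693
d((-10, -5), (23, -12)) = 33.7343
d((-10, -5), (27, 18)) = 43.566
d((-27, -8), (12, 22)) = 49.2037
d((-27, -8), (-2, -27)) = 31.4006
d((-27, -8), (-13, -17)) = 16.6433
d((-27, -8), (23, -12)) = 50.1597
d((-27, -8), (27, 18)) = 59.9333
d((12, 22), (-2, -27)) = 50.9608
d((12, 22), (-13, -17)) = 46.3249
d((12, 22), (23, -12)) = 35.7351
d((12, 22), (27, 18)) = 15.5242
d((-2, -27), (-13, -17)) = 14.8661
d((-2, -27), (23, -12)) = 29.1548
d((-2, -27), (27, 18)) = 53.535
d((-13, -17), (23, -12)) = 36.3456
d((-13, -17), (27, 18)) = 53.1507
d((23, -12), (27, 18)) = 30.2655

Closest pair: (-1, -24) and (-2, -27) with distance 3.1623

The closest pair is (-1, -24) and (-2, -27) with Euclidean distance 3.1623. For 10 points, brute-force pairwise comparison is shown above. For large n, the divide-and-conquer algorithm (sort by x, recurse on halves, check the dividing strip) achieves O(n log n).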